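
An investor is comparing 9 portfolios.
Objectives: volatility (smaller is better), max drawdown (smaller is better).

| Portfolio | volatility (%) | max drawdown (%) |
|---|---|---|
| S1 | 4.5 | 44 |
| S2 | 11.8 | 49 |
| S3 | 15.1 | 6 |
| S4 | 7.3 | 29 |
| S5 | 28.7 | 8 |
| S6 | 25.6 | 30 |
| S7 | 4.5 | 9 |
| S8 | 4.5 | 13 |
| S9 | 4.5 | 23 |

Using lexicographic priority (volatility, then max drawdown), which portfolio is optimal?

S7

First minimize volatility: best is 4.5, kept {S1, S7, S8, S9}.
Then minimize max drawdown: best is 9, kept {S7}.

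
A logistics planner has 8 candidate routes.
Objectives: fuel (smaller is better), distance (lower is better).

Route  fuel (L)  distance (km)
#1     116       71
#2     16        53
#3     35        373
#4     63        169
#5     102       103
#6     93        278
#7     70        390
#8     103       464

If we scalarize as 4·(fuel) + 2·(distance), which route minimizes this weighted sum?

#1: 4·116 + 2·71 = 606
#2: 4·16 + 2·53 = 170
#3: 4·35 + 2·373 = 886
#4: 4·63 + 2·169 = 590
#5: 4·102 + 2·103 = 614
#6: 4·93 + 2·278 = 928
#7: 4·70 + 2·390 = 1060
#8: 4·103 + 2·464 = 1340
Lowest: #2 at 170.

#2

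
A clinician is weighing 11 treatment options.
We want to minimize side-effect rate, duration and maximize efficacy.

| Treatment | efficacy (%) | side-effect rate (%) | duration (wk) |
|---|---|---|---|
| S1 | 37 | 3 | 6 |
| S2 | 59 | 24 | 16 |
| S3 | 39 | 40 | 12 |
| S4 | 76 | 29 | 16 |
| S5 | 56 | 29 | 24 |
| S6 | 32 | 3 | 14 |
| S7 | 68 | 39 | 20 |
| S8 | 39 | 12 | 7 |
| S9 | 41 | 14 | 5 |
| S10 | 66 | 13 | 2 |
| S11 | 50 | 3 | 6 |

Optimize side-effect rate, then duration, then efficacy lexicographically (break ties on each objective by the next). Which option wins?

S11

First minimize side-effect rate: best is 3, kept {S1, S6, S11}.
Then minimize duration: best is 6, kept {S1, S11}.
Then maximize efficacy: best is 50, kept {S11}.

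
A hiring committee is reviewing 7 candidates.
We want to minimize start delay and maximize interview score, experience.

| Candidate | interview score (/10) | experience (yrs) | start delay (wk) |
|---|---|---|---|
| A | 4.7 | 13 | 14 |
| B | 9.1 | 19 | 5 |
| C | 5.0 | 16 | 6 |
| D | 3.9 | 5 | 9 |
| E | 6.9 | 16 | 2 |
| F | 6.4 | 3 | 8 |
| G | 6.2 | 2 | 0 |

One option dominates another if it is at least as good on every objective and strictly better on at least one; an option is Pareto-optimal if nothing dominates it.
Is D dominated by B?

B vs D: interview score 9.1≥3.9, experience 19≥5, start delay 5≤9 — B is at least as good on every objective with at least one strict improvement.

Yes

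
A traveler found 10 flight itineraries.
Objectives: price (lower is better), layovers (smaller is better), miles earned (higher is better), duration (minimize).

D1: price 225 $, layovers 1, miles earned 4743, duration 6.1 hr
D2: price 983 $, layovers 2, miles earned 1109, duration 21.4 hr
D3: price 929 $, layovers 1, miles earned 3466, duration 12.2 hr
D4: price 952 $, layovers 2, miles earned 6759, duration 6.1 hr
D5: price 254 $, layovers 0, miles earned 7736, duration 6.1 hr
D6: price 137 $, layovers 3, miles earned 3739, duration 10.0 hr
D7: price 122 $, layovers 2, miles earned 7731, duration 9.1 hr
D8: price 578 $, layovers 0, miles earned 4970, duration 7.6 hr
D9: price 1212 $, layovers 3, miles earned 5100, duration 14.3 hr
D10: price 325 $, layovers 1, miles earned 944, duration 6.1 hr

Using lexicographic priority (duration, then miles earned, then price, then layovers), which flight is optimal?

D5

First minimize duration: best is 6.1, kept {D1, D4, D5, D10}.
Then maximize miles earned: best is 7736, kept {D5}.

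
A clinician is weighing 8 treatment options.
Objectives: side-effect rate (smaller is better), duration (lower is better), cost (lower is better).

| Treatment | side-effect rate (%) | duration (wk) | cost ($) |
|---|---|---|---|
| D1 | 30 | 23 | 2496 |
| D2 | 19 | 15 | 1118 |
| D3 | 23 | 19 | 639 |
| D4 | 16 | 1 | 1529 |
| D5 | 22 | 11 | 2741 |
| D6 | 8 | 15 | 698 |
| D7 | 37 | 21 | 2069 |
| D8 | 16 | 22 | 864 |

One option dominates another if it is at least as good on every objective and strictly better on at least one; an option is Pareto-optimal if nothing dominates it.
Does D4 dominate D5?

Yes

D4 vs D5: side-effect rate 16≤22, duration 1≤11, cost 1529≤2741 — D4 is at least as good on every objective with at least one strict improvement.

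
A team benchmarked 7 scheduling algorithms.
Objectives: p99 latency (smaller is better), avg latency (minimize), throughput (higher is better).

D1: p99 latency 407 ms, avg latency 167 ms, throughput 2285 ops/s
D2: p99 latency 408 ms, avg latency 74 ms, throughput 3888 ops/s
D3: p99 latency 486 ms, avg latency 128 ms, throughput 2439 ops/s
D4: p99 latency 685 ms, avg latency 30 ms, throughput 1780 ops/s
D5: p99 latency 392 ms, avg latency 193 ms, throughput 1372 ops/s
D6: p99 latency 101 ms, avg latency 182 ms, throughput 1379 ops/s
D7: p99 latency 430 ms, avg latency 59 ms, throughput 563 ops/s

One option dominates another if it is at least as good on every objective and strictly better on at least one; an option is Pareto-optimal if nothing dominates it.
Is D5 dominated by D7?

No

D7 vs D5: D7 is worse on p99 latency (430 vs 392), so it does not dominate D5.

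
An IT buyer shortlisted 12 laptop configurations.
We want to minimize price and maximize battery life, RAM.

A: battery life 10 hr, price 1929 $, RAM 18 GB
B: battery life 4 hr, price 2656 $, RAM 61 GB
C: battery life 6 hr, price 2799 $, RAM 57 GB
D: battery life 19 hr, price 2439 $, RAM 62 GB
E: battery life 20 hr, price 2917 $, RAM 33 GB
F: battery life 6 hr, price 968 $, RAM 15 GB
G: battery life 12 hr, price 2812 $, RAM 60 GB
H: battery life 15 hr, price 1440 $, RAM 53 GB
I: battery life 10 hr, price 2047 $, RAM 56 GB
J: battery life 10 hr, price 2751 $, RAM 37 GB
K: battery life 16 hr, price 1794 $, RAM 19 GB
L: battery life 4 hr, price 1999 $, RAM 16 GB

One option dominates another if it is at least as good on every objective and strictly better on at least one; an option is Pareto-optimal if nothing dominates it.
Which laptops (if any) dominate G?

D: battery life 19≥12, price 2439≤2812, RAM 62≥60 — dominates G.
Others (A, B, C, E, F, H, I, J, K, L) are each worse than G on at least one objective.

D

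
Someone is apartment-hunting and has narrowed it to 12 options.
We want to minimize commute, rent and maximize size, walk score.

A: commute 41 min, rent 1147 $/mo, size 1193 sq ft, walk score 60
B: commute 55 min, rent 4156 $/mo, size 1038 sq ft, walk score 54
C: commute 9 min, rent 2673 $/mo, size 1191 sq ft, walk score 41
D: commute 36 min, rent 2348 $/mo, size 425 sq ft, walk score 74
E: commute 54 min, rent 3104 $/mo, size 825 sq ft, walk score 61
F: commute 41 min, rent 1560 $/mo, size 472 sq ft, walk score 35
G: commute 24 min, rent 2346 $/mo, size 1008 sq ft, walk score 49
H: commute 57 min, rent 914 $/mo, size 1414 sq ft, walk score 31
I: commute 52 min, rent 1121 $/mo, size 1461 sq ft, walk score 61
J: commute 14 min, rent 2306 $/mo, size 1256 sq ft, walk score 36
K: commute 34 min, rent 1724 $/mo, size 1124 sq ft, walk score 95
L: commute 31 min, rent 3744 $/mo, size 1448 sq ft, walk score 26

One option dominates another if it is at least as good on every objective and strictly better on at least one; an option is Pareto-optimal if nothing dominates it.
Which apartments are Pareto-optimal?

A: not dominated.
B: dominated by A (commute 41≤55, rent 1147≤4156, size 1193≥1038, walk score 60≥54).
C: not dominated (best commute).
D: dominated by K (commute 34≤36, rent 1724≤2348, size 1124≥425, walk score 95≥74).
E: dominated by I (commute 52≤54, rent 1121≤3104, size 1461≥825, walk score 61≥61).
F: dominated by A (commute 41≤41, rent 1147≤1560, size 1193≥472, walk score 60≥35).
G: not dominated.
H: not dominated (best rent).
I: not dominated (best size).
J: not dominated.
K: not dominated (best walk score).
L: not dominated.

A, C, G, H, I, J, K, L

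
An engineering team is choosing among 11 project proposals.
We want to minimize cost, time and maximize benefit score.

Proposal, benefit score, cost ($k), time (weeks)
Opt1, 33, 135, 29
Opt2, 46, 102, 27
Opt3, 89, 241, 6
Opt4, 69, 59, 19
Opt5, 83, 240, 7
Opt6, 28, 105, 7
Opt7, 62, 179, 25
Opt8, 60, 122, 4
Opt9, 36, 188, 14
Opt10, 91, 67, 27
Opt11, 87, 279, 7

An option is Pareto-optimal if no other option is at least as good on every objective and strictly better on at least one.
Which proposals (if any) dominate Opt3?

Opt1: worse on benefit score (33 vs 89).
Opt2: worse on benefit score (46 vs 89).
Opt4: worse on benefit score (69 vs 89).
Opt5: worse on benefit score (83 vs 89).
Opt6: worse on benefit score (28 vs 89).
Opt7: worse on benefit score (62 vs 89).
Opt8: worse on benefit score (60 vs 89).
Opt9: worse on benefit score (36 vs 89).
Opt10: worse on time (27 vs 6).
Opt11: worse on benefit score (87 vs 89).
No option dominates Opt3.

none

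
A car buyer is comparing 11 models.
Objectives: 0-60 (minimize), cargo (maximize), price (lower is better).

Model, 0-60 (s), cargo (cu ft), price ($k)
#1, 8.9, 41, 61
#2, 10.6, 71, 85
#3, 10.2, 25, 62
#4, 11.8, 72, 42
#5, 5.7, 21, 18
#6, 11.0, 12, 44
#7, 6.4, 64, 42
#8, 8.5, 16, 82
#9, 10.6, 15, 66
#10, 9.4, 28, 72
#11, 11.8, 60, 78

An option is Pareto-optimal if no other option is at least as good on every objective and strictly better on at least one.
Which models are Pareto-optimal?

#2, #4, #5, #7

#1: dominated by #7 (0-60 6.4≤8.9, cargo 64≥41, price 42≤61).
#2: not dominated.
#3: dominated by #1 (0-60 8.9≤10.2, cargo 41≥25, price 61≤62).
#4: not dominated (best cargo).
#5: not dominated (best 0-60).
#6: dominated by #5 (0-60 5.7≤11.0, cargo 21≥12, price 18≤44).
#7: not dominated.
#8: dominated by #5 (0-60 5.7≤8.5, cargo 21≥16, price 18≤82).
#9: dominated by #1 (0-60 8.9≤10.6, cargo 41≥15, price 61≤66).
#10: dominated by #1 (0-60 8.9≤9.4, cargo 41≥28, price 61≤72).
#11: dominated by #4 (0-60 11.8≤11.8, cargo 72≥60, price 42≤78).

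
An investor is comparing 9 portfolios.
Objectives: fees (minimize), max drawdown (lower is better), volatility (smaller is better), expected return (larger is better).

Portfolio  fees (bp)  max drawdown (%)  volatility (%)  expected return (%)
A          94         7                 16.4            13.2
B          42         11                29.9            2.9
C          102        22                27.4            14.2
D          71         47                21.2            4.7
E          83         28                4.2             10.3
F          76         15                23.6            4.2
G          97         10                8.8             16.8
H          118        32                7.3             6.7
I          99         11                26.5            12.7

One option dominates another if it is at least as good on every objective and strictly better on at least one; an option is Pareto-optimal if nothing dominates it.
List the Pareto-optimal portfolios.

A: not dominated (best max drawdown).
B: not dominated (best fees).
C: dominated by G (fees 97≤102, max drawdown 10≤22, volatility 8.8≤27.4, expected return 16.8≥14.2).
D: not dominated.
E: not dominated (best volatility).
F: not dominated.
G: not dominated (best expected return).
H: dominated by E (fees 83≤118, max drawdown 28≤32, volatility 4.2≤7.3, expected return 10.3≥6.7).
I: dominated by A (fees 94≤99, max drawdown 7≤11, volatility 16.4≤26.5, expected return 13.2≥12.7).

A, B, D, E, F, G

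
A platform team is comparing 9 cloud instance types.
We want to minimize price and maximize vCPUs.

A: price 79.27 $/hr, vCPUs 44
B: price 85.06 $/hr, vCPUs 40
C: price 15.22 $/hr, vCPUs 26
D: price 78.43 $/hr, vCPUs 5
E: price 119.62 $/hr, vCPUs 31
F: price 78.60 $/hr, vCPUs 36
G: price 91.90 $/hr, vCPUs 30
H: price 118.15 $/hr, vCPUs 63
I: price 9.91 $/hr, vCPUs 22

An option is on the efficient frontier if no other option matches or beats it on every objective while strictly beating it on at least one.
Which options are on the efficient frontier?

A: not dominated.
B: dominated by A (price 79.27≤85.06, vCPUs 44≥40).
C: not dominated.
D: dominated by C (price 15.22≤78.43, vCPUs 26≥5).
E: dominated by A (price 79.27≤119.62, vCPUs 44≥31).
F: not dominated.
G: dominated by A (price 79.27≤91.90, vCPUs 44≥30).
H: not dominated (best vCPUs).
I: not dominated (best price).

A, C, F, H, I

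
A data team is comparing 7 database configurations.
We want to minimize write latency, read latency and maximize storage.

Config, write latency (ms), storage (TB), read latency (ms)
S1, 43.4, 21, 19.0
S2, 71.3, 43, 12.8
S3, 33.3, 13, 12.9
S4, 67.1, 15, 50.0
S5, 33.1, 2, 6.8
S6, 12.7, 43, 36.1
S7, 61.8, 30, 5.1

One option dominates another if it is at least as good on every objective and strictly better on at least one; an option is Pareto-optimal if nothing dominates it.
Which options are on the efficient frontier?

S1, S2, S3, S5, S6, S7

S1: not dominated.
S2: not dominated.
S3: not dominated.
S4: dominated by S1 (write latency 43.4≤67.1, storage 21≥15, read latency 19.0≤50.0).
S5: not dominated.
S6: not dominated (best write latency).
S7: not dominated (best read latency).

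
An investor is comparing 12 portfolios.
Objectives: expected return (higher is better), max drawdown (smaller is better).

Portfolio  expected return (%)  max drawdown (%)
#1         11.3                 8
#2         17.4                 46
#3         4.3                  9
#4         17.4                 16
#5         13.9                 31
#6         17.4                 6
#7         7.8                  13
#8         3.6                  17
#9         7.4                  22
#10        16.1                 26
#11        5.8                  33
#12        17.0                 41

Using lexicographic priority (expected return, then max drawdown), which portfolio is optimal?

First maximize expected return: best is 17.4, kept {#2, #4, #6}.
Then minimize max drawdown: best is 6, kept {#6}.

#6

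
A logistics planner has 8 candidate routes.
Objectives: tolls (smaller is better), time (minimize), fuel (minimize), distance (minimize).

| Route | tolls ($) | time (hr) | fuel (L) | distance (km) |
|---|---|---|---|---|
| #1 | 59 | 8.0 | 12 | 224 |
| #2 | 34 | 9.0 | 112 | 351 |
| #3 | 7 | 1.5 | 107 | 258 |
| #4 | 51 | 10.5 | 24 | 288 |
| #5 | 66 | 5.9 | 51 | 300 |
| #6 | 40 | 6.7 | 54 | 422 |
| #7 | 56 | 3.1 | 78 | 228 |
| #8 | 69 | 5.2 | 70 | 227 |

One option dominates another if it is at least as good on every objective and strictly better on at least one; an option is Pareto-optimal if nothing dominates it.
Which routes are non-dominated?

#1, #3, #4, #5, #6, #7, #8

#1: not dominated (best fuel).
#2: dominated by #3 (tolls 7≤34, time 1.5≤9.0, fuel 107≤112, distance 258≤351).
#3: not dominated (best tolls).
#4: not dominated.
#5: not dominated.
#6: not dominated.
#7: not dominated.
#8: not dominated.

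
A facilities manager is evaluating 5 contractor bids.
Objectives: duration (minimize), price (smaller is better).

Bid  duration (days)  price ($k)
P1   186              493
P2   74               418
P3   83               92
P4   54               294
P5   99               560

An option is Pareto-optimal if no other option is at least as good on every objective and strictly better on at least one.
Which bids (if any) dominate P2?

P4: duration 54≤74, price 294≤418 — dominates P2.
Others (P1, P3, P5) are each worse than P2 on at least one objective.

P4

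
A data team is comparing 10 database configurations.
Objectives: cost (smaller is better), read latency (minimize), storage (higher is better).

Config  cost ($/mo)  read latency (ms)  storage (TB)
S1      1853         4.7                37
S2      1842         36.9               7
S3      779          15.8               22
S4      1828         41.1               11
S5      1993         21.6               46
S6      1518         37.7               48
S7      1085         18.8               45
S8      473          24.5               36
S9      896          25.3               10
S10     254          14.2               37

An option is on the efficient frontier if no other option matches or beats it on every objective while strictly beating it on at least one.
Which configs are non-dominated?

S1: not dominated (best read latency).
S2: dominated by S3 (cost 779≤1842, read latency 15.8≤36.9, storage 22≥7).
S3: dominated by S10 (cost 254≤779, read latency 14.2≤15.8, storage 37≥22).
S4: dominated by S3 (cost 779≤1828, read latency 15.8≤41.1, storage 22≥11).
S5: not dominated.
S6: not dominated (best storage).
S7: not dominated.
S8: dominated by S10 (cost 254≤473, read latency 14.2≤24.5, storage 37≥36).
S9: dominated by S3 (cost 779≤896, read latency 15.8≤25.3, storage 22≥10).
S10: not dominated (best cost).

S1, S5, S6, S7, S10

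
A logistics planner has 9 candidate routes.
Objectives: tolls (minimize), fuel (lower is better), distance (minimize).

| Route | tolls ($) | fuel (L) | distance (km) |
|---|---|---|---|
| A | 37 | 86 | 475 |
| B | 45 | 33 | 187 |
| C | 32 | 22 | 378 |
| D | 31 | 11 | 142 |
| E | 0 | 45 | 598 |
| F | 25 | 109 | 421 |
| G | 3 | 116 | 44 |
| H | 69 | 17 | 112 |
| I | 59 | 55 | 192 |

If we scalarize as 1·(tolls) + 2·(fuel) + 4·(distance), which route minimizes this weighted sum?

A: 1·37 + 2·86 + 4·475 = 2109
B: 1·45 + 2·33 + 4·187 = 859
C: 1·32 + 2·22 + 4·378 = 1588
D: 1·31 + 2·11 + 4·142 = 621
E: 1·0 + 2·45 + 4·598 = 2482
F: 1·25 + 2·109 + 4·421 = 1927
G: 1·3 + 2·116 + 4·44 = 411
H: 1·69 + 2·17 + 4·112 = 551
I: 1·59 + 2·55 + 4·192 = 937
Lowest: G at 411.

G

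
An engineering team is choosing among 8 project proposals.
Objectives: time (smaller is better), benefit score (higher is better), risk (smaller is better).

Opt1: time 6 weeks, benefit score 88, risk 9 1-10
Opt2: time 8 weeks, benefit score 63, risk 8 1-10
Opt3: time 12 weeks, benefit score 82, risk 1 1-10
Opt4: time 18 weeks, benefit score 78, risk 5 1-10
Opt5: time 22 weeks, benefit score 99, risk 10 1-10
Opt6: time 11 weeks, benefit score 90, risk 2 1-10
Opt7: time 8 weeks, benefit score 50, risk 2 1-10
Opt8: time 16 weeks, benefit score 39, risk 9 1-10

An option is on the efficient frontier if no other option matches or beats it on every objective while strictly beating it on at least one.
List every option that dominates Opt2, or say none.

none

Opt1: worse on risk (9 vs 8).
Opt3: worse on time (12 vs 8).
Opt4: worse on time (18 vs 8).
Opt5: worse on time (22 vs 8).
Opt6: worse on time (11 vs 8).
Opt7: worse on benefit score (50 vs 63).
Opt8: worse on time (16 vs 8).
No option dominates Opt2.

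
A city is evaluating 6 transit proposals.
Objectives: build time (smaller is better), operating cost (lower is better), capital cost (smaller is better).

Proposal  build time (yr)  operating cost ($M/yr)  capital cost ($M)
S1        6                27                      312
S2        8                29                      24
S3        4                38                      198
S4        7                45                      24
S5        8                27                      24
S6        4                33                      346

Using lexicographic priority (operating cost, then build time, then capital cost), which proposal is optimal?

First minimize operating cost: best is 27, kept {S1, S5}.
Then minimize build time: best is 6, kept {S1}.

S1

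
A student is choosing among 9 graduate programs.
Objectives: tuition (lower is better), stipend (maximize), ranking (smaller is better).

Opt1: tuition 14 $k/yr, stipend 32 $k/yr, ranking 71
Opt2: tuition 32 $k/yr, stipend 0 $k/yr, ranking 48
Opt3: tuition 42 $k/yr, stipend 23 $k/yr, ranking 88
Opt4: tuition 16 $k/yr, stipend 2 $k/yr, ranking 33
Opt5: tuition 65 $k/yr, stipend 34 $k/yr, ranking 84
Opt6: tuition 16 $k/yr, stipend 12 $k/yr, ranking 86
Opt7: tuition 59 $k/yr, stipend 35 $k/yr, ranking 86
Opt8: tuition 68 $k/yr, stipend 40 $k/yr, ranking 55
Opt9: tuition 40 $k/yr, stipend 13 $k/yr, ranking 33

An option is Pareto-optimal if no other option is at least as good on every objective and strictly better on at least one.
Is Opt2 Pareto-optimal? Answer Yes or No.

Opt4 vs Opt2: tuition 16≤32, stipend 2≥0, ranking 33≤48 — Opt4 is at least as good on every objective and strictly better on at least one, so Opt4 dominates Opt2.

No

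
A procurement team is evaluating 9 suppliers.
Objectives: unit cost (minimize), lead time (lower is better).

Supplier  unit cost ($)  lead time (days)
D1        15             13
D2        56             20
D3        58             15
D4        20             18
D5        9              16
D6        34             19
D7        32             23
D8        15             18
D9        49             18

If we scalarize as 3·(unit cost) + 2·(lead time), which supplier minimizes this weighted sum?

D5

D1: 3·15 + 2·13 = 71
D2: 3·56 + 2·20 = 208
D3: 3·58 + 2·15 = 204
D4: 3·20 + 2·18 = 96
D5: 3·9 + 2·16 = 59
D6: 3·34 + 2·19 = 140
D7: 3·32 + 2·23 = 142
D8: 3·15 + 2·18 = 81
D9: 3·49 + 2·18 = 183
Lowest: D5 at 59.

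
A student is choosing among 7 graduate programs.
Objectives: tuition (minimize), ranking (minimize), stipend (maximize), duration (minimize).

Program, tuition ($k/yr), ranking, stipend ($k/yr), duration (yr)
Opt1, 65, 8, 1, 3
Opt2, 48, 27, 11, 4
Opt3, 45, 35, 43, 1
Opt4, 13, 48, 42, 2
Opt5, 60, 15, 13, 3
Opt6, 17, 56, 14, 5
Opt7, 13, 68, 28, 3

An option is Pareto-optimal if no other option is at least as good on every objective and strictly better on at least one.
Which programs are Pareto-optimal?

Opt1, Opt2, Opt3, Opt4, Opt5

Opt1: not dominated (best ranking).
Opt2: not dominated.
Opt3: not dominated (best stipend).
Opt4: not dominated.
Opt5: not dominated.
Opt6: dominated by Opt4 (tuition 13≤17, ranking 48≤56, stipend 42≥14, duration 2≤5).
Opt7: dominated by Opt4 (tuition 13≤13, ranking 48≤68, stipend 42≥28, duration 2≤3).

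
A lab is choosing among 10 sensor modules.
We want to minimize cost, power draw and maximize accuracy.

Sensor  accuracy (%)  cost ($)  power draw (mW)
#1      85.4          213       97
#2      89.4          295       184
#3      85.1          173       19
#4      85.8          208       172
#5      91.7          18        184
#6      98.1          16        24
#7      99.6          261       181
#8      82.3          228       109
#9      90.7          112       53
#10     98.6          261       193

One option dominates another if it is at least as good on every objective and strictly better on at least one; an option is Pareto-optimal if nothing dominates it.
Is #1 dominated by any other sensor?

Yes

#6 vs #1: accuracy 98.1≥85.4, cost 16≤213, power draw 24≤97 — #6 is at least as good on every objective and strictly better on at least one, so #6 dominates #1.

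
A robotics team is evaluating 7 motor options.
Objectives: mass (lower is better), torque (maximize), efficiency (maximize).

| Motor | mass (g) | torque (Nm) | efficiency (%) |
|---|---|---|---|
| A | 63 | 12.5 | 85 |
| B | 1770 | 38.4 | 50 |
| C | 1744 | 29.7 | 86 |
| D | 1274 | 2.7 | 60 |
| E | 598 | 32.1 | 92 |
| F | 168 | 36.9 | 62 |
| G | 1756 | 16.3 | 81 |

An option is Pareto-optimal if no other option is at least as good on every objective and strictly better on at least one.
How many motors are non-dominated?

A: not dominated (best mass).
B: not dominated (best torque).
C: dominated by E (mass 598≤1744, torque 32.1≥29.7, efficiency 92≥86).
D: dominated by A (mass 63≤1274, torque 12.5≥2.7, efficiency 85≥60).
E: not dominated (best efficiency).
F: not dominated.
G: dominated by C (mass 1744≤1756, torque 29.7≥16.3, efficiency 86≥81).
Pareto-optimal: A, B, E, F → 4.

4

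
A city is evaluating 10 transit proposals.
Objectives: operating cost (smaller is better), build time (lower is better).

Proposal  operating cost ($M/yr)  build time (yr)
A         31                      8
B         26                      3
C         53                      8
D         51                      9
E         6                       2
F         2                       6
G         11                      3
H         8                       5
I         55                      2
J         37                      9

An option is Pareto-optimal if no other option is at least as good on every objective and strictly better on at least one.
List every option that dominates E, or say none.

none

A: worse on operating cost (31 vs 6).
B: worse on operating cost (26 vs 6).
C: worse on operating cost (53 vs 6).
D: worse on operating cost (51 vs 6).
F: worse on build time (6 vs 2).
G: worse on operating cost (11 vs 6).
H: worse on operating cost (8 vs 6).
I: worse on operating cost (55 vs 6).
J: worse on operating cost (37 vs 6).
No option dominates E.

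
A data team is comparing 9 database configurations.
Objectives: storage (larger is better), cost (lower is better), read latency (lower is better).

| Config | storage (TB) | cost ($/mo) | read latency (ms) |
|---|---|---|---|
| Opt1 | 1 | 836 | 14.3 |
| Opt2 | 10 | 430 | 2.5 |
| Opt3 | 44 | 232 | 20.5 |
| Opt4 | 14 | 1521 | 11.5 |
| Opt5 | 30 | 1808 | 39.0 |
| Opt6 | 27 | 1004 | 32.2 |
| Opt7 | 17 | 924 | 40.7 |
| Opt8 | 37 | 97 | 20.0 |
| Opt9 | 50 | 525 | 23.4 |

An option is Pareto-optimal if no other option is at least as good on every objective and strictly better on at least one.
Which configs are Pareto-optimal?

Opt1: dominated by Opt2 (storage 10≥1, cost 430≤836, read latency 2.5≤14.3).
Opt2: not dominated (best read latency).
Opt3: not dominated.
Opt4: not dominated.
Opt5: dominated by Opt3 (storage 44≥30, cost 232≤1808, read latency 20.5≤39.0).
Opt6: dominated by Opt3 (storage 44≥27, cost 232≤1004, read latency 20.5≤32.2).
Opt7: dominated by Opt3 (storage 44≥17, cost 232≤924, read latency 20.5≤40.7).
Opt8: not dominated (best cost).
Opt9: not dominated (best storage).

Opt2, Opt3, Opt4, Opt8, Opt9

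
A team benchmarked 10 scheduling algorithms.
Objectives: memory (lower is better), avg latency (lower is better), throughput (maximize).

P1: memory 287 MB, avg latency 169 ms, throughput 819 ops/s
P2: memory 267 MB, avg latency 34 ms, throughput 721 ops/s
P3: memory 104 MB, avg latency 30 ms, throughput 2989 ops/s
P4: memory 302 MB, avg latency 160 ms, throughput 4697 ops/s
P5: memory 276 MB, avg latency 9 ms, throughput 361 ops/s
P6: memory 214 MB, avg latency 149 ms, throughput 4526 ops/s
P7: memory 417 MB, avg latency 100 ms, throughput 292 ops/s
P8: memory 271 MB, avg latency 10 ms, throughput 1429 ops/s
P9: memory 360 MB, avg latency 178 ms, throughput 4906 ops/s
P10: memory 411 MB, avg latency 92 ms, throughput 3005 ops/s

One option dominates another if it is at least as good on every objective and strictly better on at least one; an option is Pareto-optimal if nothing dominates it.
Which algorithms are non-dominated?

P3, P4, P5, P6, P8, P9, P10

P1: dominated by P3 (memory 104≤287, avg latency 30≤169, throughput 2989≥819).
P2: dominated by P3 (memory 104≤267, avg latency 30≤34, throughput 2989≥721).
P3: not dominated (best memory).
P4: not dominated.
P5: not dominated (best avg latency).
P6: not dominated.
P7: dominated by P2 (memory 267≤417, avg latency 34≤100, throughput 721≥292).
P8: not dominated.
P9: not dominated (best throughput).
P10: not dominated.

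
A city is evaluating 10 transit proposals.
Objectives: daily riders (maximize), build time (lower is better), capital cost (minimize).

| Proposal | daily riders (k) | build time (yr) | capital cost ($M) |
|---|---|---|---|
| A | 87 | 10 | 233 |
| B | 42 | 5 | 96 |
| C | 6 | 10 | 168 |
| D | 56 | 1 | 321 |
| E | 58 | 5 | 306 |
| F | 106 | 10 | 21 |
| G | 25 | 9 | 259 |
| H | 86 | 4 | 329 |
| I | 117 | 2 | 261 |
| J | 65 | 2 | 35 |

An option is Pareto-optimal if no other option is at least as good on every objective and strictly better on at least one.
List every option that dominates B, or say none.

J

J: daily riders 65≥42, build time 2≤5, capital cost 35≤96 — dominates B.
Others (A, C, D, E, F, G, H, I) are each worse than B on at least one objective.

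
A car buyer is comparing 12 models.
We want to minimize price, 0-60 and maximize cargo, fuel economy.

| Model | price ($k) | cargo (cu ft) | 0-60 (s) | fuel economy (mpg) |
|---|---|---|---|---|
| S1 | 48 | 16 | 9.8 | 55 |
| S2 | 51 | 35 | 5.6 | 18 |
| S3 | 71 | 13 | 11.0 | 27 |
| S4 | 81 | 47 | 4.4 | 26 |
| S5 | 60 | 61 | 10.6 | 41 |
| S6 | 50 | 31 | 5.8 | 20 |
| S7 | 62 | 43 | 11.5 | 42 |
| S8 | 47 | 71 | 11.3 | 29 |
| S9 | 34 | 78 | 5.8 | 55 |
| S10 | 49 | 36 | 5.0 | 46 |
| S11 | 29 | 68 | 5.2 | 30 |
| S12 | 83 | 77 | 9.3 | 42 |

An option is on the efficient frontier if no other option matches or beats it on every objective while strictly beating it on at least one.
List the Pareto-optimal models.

S4, S9, S10, S11

S1: dominated by S9 (price 34≤48, cargo 78≥16, 0-60 5.8≤9.8, fuel economy 55≥55).
S2: dominated by S10 (price 49≤51, cargo 36≥35, 0-60 5.0≤5.6, fuel economy 46≥18).
S3: dominated by S1 (price 48≤71, cargo 16≥13, 0-60 9.8≤11.0, fuel economy 55≥27).
S4: not dominated (best 0-60).
S5: dominated by S9 (price 34≤60, cargo 78≥61, 0-60 5.8≤10.6, fuel economy 55≥41).
S6: dominated by S9 (price 34≤50, cargo 78≥31, 0-60 5.8≤5.8, fuel economy 55≥20).
S7: dominated by S9 (price 34≤62, cargo 78≥43, 0-60 5.8≤11.5, fuel economy 55≥42).
S8: dominated by S9 (price 34≤47, cargo 78≥71, 0-60 5.8≤11.3, fuel economy 55≥29).
S9: not dominated (best cargo).
S10: not dominated.
S11: not dominated (best price).
S12: dominated by S9 (price 34≤83, cargo 78≥77, 0-60 5.8≤9.3, fuel economy 55≥42).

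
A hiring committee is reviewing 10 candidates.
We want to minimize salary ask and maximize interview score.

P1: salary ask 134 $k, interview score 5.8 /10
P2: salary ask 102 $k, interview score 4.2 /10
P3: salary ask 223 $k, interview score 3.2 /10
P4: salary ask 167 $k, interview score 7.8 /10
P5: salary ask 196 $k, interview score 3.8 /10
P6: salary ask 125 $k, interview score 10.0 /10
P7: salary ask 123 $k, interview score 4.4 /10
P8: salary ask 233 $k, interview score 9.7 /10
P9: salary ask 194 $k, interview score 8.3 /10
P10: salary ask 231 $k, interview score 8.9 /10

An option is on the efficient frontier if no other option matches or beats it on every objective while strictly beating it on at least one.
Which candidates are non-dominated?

P1: dominated by P6 (salary ask 125≤134, interview score 10.0≥5.8).
P2: not dominated (best salary ask).
P3: dominated by P1 (salary ask 134≤223, interview score 5.8≥3.2).
P4: dominated by P6 (salary ask 125≤167, interview score 10.0≥7.8).
P5: dominated by P1 (salary ask 134≤196, interview score 5.8≥3.8).
P6: not dominated (best interview score).
P7: not dominated.
P8: dominated by P6 (salary ask 125≤233, interview score 10.0≥9.7).
P9: dominated by P6 (salary ask 125≤194, interview score 10.0≥8.3).
P10: dominated by P6 (salary ask 125≤231, interview score 10.0≥8.9).

P2, P6, P7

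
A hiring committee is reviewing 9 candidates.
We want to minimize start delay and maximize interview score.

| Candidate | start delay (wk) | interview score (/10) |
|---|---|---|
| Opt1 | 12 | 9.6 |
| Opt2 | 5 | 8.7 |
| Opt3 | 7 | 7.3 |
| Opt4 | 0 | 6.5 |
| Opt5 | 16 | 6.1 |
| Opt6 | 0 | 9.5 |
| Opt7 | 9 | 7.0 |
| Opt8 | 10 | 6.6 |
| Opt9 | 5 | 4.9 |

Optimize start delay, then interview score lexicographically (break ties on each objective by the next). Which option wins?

Opt6

First minimize start delay: best is 0, kept {Opt4, Opt6}.
Then maximize interview score: best is 9.5, kept {Opt6}.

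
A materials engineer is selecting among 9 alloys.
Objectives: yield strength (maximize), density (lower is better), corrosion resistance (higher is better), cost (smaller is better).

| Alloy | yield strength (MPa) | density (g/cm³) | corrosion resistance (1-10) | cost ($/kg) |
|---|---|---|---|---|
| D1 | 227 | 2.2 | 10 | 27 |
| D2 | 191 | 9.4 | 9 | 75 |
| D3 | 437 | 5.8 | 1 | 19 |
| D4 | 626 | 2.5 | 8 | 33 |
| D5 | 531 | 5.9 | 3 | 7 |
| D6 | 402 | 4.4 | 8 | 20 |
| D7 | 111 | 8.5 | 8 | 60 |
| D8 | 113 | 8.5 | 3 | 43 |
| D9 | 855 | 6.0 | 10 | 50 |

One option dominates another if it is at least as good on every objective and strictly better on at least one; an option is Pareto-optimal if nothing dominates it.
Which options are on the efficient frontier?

D1, D3, D4, D5, D6, D9

D1: not dominated (best density).
D2: dominated by D1 (yield strength 227≥191, density 2.2≤9.4, corrosion resistance 10≥9, cost 27≤75).
D3: not dominated.
D4: not dominated.
D5: not dominated (best cost).
D6: not dominated.
D7: dominated by D1 (yield strength 227≥111, density 2.2≤8.5, corrosion resistance 10≥8, cost 27≤60).
D8: dominated by D1 (yield strength 227≥113, density 2.2≤8.5, corrosion resistance 10≥3, cost 27≤43).
D9: not dominated (best yield strength).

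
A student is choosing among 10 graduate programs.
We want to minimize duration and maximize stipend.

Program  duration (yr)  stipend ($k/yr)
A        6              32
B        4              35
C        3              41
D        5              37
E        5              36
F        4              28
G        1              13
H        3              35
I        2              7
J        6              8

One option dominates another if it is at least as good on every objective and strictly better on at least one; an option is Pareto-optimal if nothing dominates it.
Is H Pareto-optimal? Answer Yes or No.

C vs H: duration 3≤3, stipend 41≥35 — C is at least as good on every objective and strictly better on at least one, so C dominates H.

No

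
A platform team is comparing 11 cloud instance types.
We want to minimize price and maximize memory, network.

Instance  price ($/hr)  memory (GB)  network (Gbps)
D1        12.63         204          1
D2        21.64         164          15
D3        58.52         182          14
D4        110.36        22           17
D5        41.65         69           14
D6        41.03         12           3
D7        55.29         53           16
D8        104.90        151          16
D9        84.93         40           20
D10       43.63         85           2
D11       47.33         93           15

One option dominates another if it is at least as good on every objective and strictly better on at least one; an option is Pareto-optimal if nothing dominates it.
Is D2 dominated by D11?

No

D11 vs D2: D11 is worse on price (47.33 vs 21.64), so it does not dominate D2.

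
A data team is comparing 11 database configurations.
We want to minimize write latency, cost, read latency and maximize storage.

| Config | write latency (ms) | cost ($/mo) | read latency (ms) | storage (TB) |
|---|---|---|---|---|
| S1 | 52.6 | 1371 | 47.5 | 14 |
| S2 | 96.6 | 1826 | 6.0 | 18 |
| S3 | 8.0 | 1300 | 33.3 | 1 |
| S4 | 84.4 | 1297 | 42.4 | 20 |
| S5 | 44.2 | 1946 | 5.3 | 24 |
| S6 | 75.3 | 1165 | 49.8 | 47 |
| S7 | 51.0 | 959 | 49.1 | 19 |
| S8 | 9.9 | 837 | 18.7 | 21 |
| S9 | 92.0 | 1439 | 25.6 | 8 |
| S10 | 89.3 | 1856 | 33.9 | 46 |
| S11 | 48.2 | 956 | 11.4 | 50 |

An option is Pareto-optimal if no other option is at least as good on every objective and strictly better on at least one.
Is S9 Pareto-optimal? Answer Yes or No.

No

S8 vs S9: write latency 9.9≤92.0, cost 837≤1439, read latency 18.7≤25.6, storage 21≥8 — S8 is at least as good on every objective and strictly better on at least one, so S8 dominates S9.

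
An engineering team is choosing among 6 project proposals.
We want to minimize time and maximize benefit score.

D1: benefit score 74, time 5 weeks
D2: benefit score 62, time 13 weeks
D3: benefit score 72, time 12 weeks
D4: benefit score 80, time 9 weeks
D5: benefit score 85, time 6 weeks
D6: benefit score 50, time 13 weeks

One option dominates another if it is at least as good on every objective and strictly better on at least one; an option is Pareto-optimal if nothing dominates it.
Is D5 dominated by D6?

No

D6 vs D5: D6 is worse on benefit score (50 vs 85), so it does not dominate D5.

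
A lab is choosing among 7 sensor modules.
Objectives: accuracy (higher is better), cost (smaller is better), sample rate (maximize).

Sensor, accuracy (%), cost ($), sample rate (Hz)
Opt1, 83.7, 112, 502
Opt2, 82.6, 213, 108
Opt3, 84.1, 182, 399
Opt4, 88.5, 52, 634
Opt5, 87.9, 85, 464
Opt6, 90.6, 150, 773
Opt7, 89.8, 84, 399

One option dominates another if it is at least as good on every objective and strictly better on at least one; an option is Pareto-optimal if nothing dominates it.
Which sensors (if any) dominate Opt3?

Opt4: accuracy 88.5≥84.1, cost 52≤182, sample rate 634≥399 — dominates Opt3.
Opt5: accuracy 87.9≥84.1, cost 85≤182, sample rate 464≥399 — dominates Opt3.
Opt6: accuracy 90.6≥84.1, cost 150≤182, sample rate 773≥399 — dominates Opt3.
Opt7: accuracy 89.8≥84.1, cost 84≤182, sample rate 399≥399 — dominates Opt3.
Others (Opt1, Opt2) are each worse than Opt3 on at least one objective.

Opt4, Opt5, Opt6, Opt7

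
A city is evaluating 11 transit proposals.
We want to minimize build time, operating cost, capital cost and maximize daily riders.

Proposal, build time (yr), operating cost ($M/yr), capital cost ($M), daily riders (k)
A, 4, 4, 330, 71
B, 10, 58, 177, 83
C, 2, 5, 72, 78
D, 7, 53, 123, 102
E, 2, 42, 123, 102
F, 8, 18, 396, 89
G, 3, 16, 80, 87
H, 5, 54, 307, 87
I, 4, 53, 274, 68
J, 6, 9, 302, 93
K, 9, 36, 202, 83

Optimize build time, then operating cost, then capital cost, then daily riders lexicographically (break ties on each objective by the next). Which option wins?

First minimize build time: best is 2, kept {C, E}.
Then minimize operating cost: best is 5, kept {C}.

C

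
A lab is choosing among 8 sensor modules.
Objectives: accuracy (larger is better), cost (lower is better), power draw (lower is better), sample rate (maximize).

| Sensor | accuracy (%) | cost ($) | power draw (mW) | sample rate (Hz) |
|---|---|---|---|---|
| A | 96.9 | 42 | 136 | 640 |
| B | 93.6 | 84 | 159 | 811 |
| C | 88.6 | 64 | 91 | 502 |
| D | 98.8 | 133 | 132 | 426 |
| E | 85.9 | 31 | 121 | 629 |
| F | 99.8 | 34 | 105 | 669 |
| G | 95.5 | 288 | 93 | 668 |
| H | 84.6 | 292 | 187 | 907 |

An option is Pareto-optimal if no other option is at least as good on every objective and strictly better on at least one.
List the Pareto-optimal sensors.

B, C, E, F, G, H

A: dominated by F (accuracy 99.8≥96.9, cost 34≤42, power draw 105≤136, sample rate 669≥640).
B: not dominated.
C: not dominated (best power draw).
D: dominated by F (accuracy 99.8≥98.8, cost 34≤133, power draw 105≤132, sample rate 669≥426).
E: not dominated (best cost).
F: not dominated (best accuracy).
G: not dominated.
H: not dominated (best sample rate).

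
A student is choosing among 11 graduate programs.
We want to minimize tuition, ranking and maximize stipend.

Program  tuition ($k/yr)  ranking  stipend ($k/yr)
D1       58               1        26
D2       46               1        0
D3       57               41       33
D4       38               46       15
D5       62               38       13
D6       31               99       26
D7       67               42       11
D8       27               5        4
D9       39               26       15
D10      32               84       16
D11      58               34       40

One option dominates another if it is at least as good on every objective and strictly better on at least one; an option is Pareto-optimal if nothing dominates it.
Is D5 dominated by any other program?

D1 vs D5: tuition 58≤62, ranking 1≤38, stipend 26≥13 — D1 is at least as good on every objective and strictly better on at least one, so D1 dominates D5.

Yes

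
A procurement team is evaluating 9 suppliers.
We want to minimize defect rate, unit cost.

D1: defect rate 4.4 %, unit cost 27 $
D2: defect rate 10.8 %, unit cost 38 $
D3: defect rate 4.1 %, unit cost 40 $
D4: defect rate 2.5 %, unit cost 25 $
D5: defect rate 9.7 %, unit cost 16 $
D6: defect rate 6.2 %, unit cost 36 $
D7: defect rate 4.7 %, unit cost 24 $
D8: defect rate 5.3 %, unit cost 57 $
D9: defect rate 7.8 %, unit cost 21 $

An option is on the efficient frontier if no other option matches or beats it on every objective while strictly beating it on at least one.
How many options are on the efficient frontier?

D1: dominated by D4 (defect rate 2.5≤4.4, unit cost 25≤27).
D2: dominated by D1 (defect rate 4.4≤10.8, unit cost 27≤38).
D3: dominated by D4 (defect rate 2.5≤4.1, unit cost 25≤40).
D4: not dominated (best defect rate).
D5: not dominated (best unit cost).
D6: dominated by D1 (defect rate 4.4≤6.2, unit cost 27≤36).
D7: not dominated.
D8: dominated by D1 (defect rate 4.4≤5.3, unit cost 27≤57).
D9: not dominated.
Pareto-optimal: D4, D5, D7, D9 → 4.

4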